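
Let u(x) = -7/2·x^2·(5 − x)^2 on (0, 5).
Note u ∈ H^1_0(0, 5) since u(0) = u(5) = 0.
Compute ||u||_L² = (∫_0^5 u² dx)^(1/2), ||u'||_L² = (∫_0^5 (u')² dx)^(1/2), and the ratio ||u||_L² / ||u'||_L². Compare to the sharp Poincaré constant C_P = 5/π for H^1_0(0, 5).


||u||_L² / ||u'||_L² = 5*sqrt(3)/6 < C_P = 5/π.

u(x) = -7/2·x^2·(5 − x)^2, so u'(x) = 7*x*(x*(5 - x) - (x - 5)^2).
u(x) = -7/2·x^2·(5 − x)^2 vanishes at x = 0 and x = 5, so u ∈ H^1_0(0, 5). Differentiate via the product rule and integrate the resulting polynomials term by term.
  ∫_0^5 u² dx = ∫_0^5 (49*x^8/4 - 245*x^7 + 3675*x^6/2 - 6125*x^5 + 30625*x^4/4) dx. Term by term:
    ∫_0^5 49*x^8/4 dx = 95703125/36;  ∫_0^5 -245*x^7 dx = -95703125/8;  ∫_0^5 3675*x^6/2 dx = 41015625/2;
    ∫_0^5 -6125*x^5 dx = -95703125/6;  ∫_0^5 30625*x^4/4 dx = 19140625/4.
  Sum: 95703125/36 − 95703125/8 + 41015625/2 − 95703125/6 + 19140625/4 = 2734375/72.
  ∫_0^5 (u')² dx = ∫_0^5 (196*x^6 - 2940*x^5 + 15925*x^4 - 36750*x^3 + 30625*x^2) dx. Term by term:
    ∫_0^5 196*x^6 dx = 2187500;  ∫_0^5 -2940*x^5 dx = -7656250;  ∫_0^5 15925*x^4 dx = 9953125;
    ∫_0^5 -36750*x^3 dx = -11484375/2;  ∫_0^5 30625*x^2 dx = 3828125/3.
  Sum: 2187500 − 7656250 + 9953125 − 11484375/2 + 3828125/3 = 109375/6.
∫_0^5 u² dx = 2734375/72, so ||u||_L² = 625*sqrt(14)/12.
∫_0^5 (u')² dx = 109375/6, so ||u'||_L² = 125*sqrt(42)/6.
Ratio ||u||_L² / ||u'||_L² = 5*sqrt(3)/6.
Sharp Poincaré constant on H^1_0(0, 5) is C_P = L/π = 5/π, achieved by sin(π/5·x).
A polynomial bump cannot attain the sharp Poincaré constant (only the first sine eigenfunction does), so the ratio is strictly less than C_P, consistent with ||u||_L² ≤ C_P ||u'||_L².


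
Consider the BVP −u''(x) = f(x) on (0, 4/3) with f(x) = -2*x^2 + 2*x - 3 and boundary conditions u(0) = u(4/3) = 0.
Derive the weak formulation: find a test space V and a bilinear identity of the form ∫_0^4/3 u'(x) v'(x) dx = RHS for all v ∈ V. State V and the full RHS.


V = H^1_0(0, 4/3) (so v(0) = v(4/3) = 0); weak form: ∫_0^4/3 u'v' dx = ∫_0^4/3 (-2*x^2 + 2*x - 3) v dx for all v ∈ V.

Multiply both sides by a test function v and integrate from 0 to 4/3:
  ∫_0^4/3 −u''(x) v(x) dx = ∫_0^4/3 f(x) v(x) dx.
Integrate the LHS by parts once:
  ∫_0^4/3 −u'' v dx = −[u'(x) v(x)]_0^4/3 + ∫_0^4/3 u'(x) v'(x) dx.
Thus ∫_0^4/3 u'(x) v'(x) dx = ∫_0^4/3 f(x) v(x) dx + [u'(x) v(x)]_0^4/3.
Choose V so that boundary terms are either known or forced to vanish.
u is Dirichlet: u(0) = u(4/3) = 0. Let V = H^1_0(0, 4/3); then v(0) = v(4/3) = 0, and [u' v]_0^4/3 = 0.
Weak formulation: find u (satisfying any essential BC) such that ∫_0^4/3 u'(x) v'(x) dx = ∫_0^4/3 f v dx for all v ∈ V.
Substituting f(x) = -2*x^2 + 2*x - 3, the right-hand side is ∫_0^4/3 (-2*x^2 + 2*x - 3) v dx.


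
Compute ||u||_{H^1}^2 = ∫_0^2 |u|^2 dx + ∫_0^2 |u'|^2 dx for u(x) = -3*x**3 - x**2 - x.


||u||_{H^1}^2 = 106586/105

The H^1 norm (squared) on an interval (0, L) is
  ||u||_{H^1}^2 = ∫_0^L u(x)^2 dx + ∫_0^L u'(x)^2 dx.
Compute u'(x) = -9*x**2 - 2*x - 1.
Then u(x)^2 = 9*x**6 + 6*x**5 + 7*x**4 + 2*x**3 + x**2 and u'(x)^2 = 81*x**4 + 36*x**3 + 22*x**2 + 4*x + 1.
Integrate each monomial from 0 to 2 using ∫_0^2 c·x^n dx = c·2^(n+1)/(n+1):
  ∫_0^2 u(x)^2 dx = ∫_0^2 (9*x^6 + 6*x^5 + 7*x^4 + 2*x^3 + x^2) dx. Term by term:
    ∫_0^2 9*x^6 dx = 1152/7;  ∫_0^2 6*x^5 dx = 64;  ∫_0^2 7*x^4 dx = 224/5;
    ∫_0^2 2*x^3 dx = 8;  ∫_0^2 x^2 dx = 8/3.
  Sum: 1152/7 + 64 + 224/5 + 8 + 8/3 = 29824/105.
  ∫_0^2 u'(x)^2 dx = ∫_0^2 (81*x^4 + 36*x^3 + 22*x^2 + 4*x + 1) dx. Term by term:
    ∫_0^2 81*x^4 dx = 2592/5;  ∫_0^2 36*x^3 dx = 144;  ∫_0^2 22*x^2 dx = 176/3;
    ∫_0^2 4*x dx = 8;  ∫_0^2 1 dx = 2.
  Sum: 2592/5 + 144 + 176/3 + 8 + 2 = 10966/15.
Adding: ||u||_{H^1}^2 = 29824/105 + 10966/15 = 106586/105.


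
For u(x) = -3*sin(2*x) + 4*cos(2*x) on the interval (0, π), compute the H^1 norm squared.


||u||_{H^1(0,π)}^2 = 125*π/2

u'(x) = -8*sin(2*x) - 6*cos(2*x).
Expand u² and (u')² and integrate term by term on (0, π), using: for integers n ≥ 1, ∫_0^π sin²(nx) dx = ∫_0^π cos²(nx) dx = π/2; for n ≠ n', ∫_0^π sin(nx)sin(n'x) dx = ∫_0^π cos(nx)cos(n'x) dx = 0; and by product-to-sum, ∫_0^π sin(nx)cos(n'x) dx = ½∫_0^π [sin((n+n')x) + sin((n−n')x)] dx, which is 0 when n+n' is even and 2n/(n²−n'²) when n+n' is odd (it need not vanish on (0, π)).
  u² squared terms: (-3)²·∫sin(2x)² dx = 9·π/2 = 9*π/2;  (4)²·∫cos(2x)² dx = 16·π/2 = 8*π.
  u² cross terms: 2·(-3)·(4)·∫sin(2x)·cos(2x) dx = -24·(0) = 0.
  So ∫_0^π u² dx = 9*π/2 + 8*π + 0 = 25*π/2.
  (u')² squared terms: (-8)²·∫sin(2x)² dx = 64·π/2 = 32*π;  (-6)²·∫cos(2x)² dx = 36·π/2 = 18*π.
  (u')² cross terms: 2·(-8)·(-6)·∫sin(2x)·cos(2x) dx = 96·(0) = 0.
  So ∫_0^π (u')² dx = 32*π + 18*π + 0 = 50*π.
||u||_{H^1}^2 = (25*π/2) + (50*π) = 125*π/2.


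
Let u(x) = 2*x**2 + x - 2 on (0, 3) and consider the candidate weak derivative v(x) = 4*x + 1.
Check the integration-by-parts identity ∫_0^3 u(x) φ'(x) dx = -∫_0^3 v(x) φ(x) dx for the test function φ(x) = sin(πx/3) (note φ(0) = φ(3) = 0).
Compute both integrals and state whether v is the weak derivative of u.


LHS = -42/π, RHS = -42/π. Yes, v = u' weakly.

u(x) = 2*x**2 + x - 2, classical derivative u'(x) = 4*x + 1.
φ(x) = sin(πx/3), so φ'(x) = π*cos(π*x/3)/3.
Note φ(0) = φ(3) = 0, so the boundary term u·φ vanishes.
LHS = ∫_0^3 u(x) φ'(x) dx = ∫_0^3 (2*π*x^2*cos(π*x/3)/3 + π*x*cos(π*x/3)/3 - 2*π*cos(π*x/3)/3) dx. Term by term:
  ∫_0^3 -2*π*cos(π*x/3)/3 dx = 0;  ∫_0^3 π*x*cos(π*x/3)/3 dx = -6/π;  ∫_0^3 2*π*x^2*cos(π*x/3)/3 dx = -36/π.
Sum: 0 − 6/π − 36/π = -42/π.
So LHS = -42/π.
∫_0^3 v(x) φ(x) dx = ∫_0^3 (4*x*sin(π*x/3) + sin(π*x/3)) dx. Term by term:
  ∫_0^3 4*x*sin(π*x/3) dx = 36/π;  ∫_0^3 sin(π*x/3) dx = 6/π.
Sum: 36/π + 6/π = 42/π.
So RHS = -∫_0^3 v(x) φ(x) dx = -42/π.
LHS = RHS, so the identity holds for this test φ.
Moreover u is smooth here and v(x) = u'(x) = 4*x + 1 pointwise, so the identity holds for every test function. Hence v is the weak derivative of u.


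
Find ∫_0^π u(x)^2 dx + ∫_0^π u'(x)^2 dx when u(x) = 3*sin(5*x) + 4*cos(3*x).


||u||_{H^1(0,π)}^2 = 197*π

u'(x) = -12*sin(3*x) + 15*cos(5*x).
Expand u² and (u')² and integrate term by term on (0, π), using: for integers n ≥ 1, ∫_0^π sin²(nx) dx = ∫_0^π cos²(nx) dx = π/2; for n ≠ n', ∫_0^π sin(nx)sin(n'x) dx = ∫_0^π cos(nx)cos(n'x) dx = 0; and by product-to-sum, ∫_0^π sin(nx)cos(n'x) dx = ½∫_0^π [sin((n+n')x) + sin((n−n')x)] dx, which is 0 when n+n' is even and 2n/(n²−n'²) when n+n' is odd (it need not vanish on (0, π)).
  u² squared terms: (3)²·∫sin(5x)² dx = 9·π/2 = 9*π/2;  (4)²·∫cos(3x)² dx = 16·π/2 = 8*π.
  u² cross terms: 2·(3)·(4)·∫sin(5x)·cos(3x) dx = 24·(0) = 0.
  So ∫_0^π u² dx = 9*π/2 + 8*π + 0 = 25*π/2.
  (u')² squared terms: (-12)²·∫sin(3x)² dx = 144·π/2 = 72*π;  (15)²·∫cos(5x)² dx = 225·π/2 = 225*π/2.
  (u')² cross terms: 2·(-12)·(15)·∫sin(3x)·cos(5x) dx = -360·(0) = 0.
  So ∫_0^π (u')² dx = 72*π + 225*π/2 + 0 = 369*π/2.
||u||_{H^1}^2 = (25*π/2) + (369*π/2) = 197*π.


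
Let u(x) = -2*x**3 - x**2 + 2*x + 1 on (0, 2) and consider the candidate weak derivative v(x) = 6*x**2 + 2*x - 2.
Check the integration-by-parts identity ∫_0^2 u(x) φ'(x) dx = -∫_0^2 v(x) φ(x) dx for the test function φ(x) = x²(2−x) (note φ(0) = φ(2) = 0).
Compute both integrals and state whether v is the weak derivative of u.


LHS = 40/3, RHS = -40/3. No, v is not the weak derivative of u.

u(x) = -2*x**3 - x**2 + 2*x + 1, classical derivative u'(x) = -6*x**2 - 2*x + 2.
φ(x) = x²(2−x), so φ'(x) = x*(4 - 3*x).
Note φ(0) = φ(2) = 0, so the boundary term u·φ vanishes.
LHS = ∫_0^2 u(x) φ'(x) dx = ∫_0^2 (6*x^5 - 5*x^4 - 10*x^3 + 5*x^2 + 4*x) dx. Term by term:
  ∫_0^2 6*x^5 dx = 64;  ∫_0^2 -5*x^4 dx = -32;  ∫_0^2 -10*x^3 dx = -40;
  ∫_0^2 5*x^2 dx = 40/3;  ∫_0^2 4*x dx = 8.
Sum: 64 − 32 − 40 + 40/3 + 8 = 40/3.
So LHS = 40/3.
∫_0^2 v(x) φ(x) dx = ∫_0^2 (-6*x^5 + 10*x^4 + 6*x^3 - 4*x^2) dx. Term by term:
  ∫_0^2 -6*x^5 dx = -64;  ∫_0^2 10*x^4 dx = 64;  ∫_0^2 6*x^3 dx = 24;
  ∫_0^2 -4*x^2 dx = -32/3.
Sum: -64 + 64 + 24 − 32/3 = 40/3.
So RHS = -∫_0^2 v(x) φ(x) dx = -40/3.
LHS − RHS = 80/3 ≠ 0, so the identity fails.
(For a valid weak derivative the identity must hold for EVERY test function, in particular this one. The failure shows v is NOT the weak derivative of u.)
Correct weak derivative would be u'(x) = -6*x**2 - 2*x + 2.


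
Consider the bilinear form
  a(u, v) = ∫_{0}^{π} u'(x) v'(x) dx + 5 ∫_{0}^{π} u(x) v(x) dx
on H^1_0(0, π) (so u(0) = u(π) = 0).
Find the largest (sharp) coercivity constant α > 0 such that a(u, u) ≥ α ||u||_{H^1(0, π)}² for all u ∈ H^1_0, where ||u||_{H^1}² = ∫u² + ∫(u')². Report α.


α = 1

Coercivity of a(·,·) on H^1_0(0, π) means a(u, u) ≥ α ||u||_{H^1}² for every u ∈ H^1_0.
The interval has length L = π, and Poincaré/coercivity depend only on L. Here a(u, u) = ∫(u')² + (5)·∫u².
Here c = 5 ≥ 1, so a(u,u) = ∫(u')² + c∫u² ≥ ∫(u')² + ∫u² = ||u||_{H^1}², i.e. α = 1 works. No larger α is possible: a(u,u) ≥ α||u||_{H^1}² means (1−α)∫(u')² ≥ (α−c)∫u², and for the modes u_n = sin(nπ(x−x₀)/L) (x₀ the left endpoint) one has ∫u_n²/∫(u_n')² = (L/(nπ))² → 0, so a(u_n,u_n)/||u_n||_{H^1}² → 1. Hence the optimal constant is α = 1.
Therefore α = 1.


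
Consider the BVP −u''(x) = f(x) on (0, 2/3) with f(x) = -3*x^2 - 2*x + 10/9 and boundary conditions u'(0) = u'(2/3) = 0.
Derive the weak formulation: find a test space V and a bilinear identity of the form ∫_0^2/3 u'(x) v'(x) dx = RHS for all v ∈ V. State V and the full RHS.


V = H^1(0, 2/3) (no boundary constraint on v; u is determined up to an additive constant); weak form: ∫_0^2/3 u'v' dx = ∫_0^2/3 (-3*x^2 - 2*x + 10/9) v dx for all v ∈ V.

Multiply both sides by a test function v and integrate from 0 to 2/3:
  ∫_0^2/3 −u''(x) v(x) dx = ∫_0^2/3 f(x) v(x) dx.
Integrate the LHS by parts once:
  ∫_0^2/3 −u'' v dx = −[u'(x) v(x)]_0^2/3 + ∫_0^2/3 u'(x) v'(x) dx.
Thus ∫_0^2/3 u'(x) v'(x) dx = ∫_0^2/3 f(x) v(x) dx + [u'(x) v(x)]_0^2/3.
Choose V so that boundary terms are either known or forced to vanish.
u has homogeneous Neumann: u'(0) = u'(2/3) = 0. So [u' v]_0^2/3 = 0·v(2/3) − 0·v(0) = 0 for any v; take V = H^1(0, 2/3).
Weak formulation: find u (satisfying any essential BC) such that ∫_0^2/3 u'(x) v'(x) dx = ∫_0^2/3 f v dx for all v ∈ V (homogeneous Neumann, so boundary terms vanish).
Substituting f(x) = -3*x^2 - 2*x + 10/9, the right-hand side is ∫_0^2/3 (-3*x^2 - 2*x + 10/9) v dx.
Compatibility check (pure Neumann): taking v ≡ 1 ∈ V gives 0 = ∫_0^2/3 f dx + (0) − (0), i.e. ∫_0^2/3 f dx must equal u'(0) − u'(2/3) = 0. Indeed ∫_0^2/3 (-3*x^2 - 2*x + 10/9) dx = 0, so the data are compatible. The solution is then unique only up to an additive constant (fix it e.g. by requiring ∫_0^2/3 u dx = 0).


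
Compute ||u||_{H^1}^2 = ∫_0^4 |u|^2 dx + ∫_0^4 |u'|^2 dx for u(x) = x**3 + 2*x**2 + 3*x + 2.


||u||_{H^1}^2 = 1359796/105

The H^1 norm (squared) on an interval (0, L) is
  ||u||_{H^1}^2 = ∫_0^L u(x)^2 dx + ∫_0^L u'(x)^2 dx.
Compute u'(x) = 3*x**2 + 4*x + 3.
Then u(x)^2 = x**6 + 4*x**5 + 10*x**4 + 16*x**3 + 17*x**2 + 12*x + 4 and u'(x)^2 = 9*x**4 + 24*x**3 + 34*x**2 + 24*x + 9.
Integrate each monomial from 0 to 4 using ∫_0^4 c·x^n dx = c·4^(n+1)/(n+1):
  ∫_0^4 u(x)^2 dx = ∫_0^4 (x^6 + 4*x^5 + 10*x^4 + 16*x^3 + 17*x^2 + 12*x + 4) dx. Term by term:
    ∫_0^4 x^6 dx = 16384/7;  ∫_0^4 4*x^5 dx = 8192/3;  ∫_0^4 10*x^4 dx = 2048;
    ∫_0^4 16*x^3 dx = 1024;  ∫_0^4 17*x^2 dx = 1088/3;  ∫_0^4 12*x dx = 96;
    ∫_0^4 4 dx = 16.
  Sum: 16384/7 + 8192/3 + 2048 + 1024 + 1088/3 + 96 + 16 = 180976/21.
  ∫_0^4 u'(x)^2 dx = ∫_0^4 (9*x^4 + 24*x^3 + 34*x^2 + 24*x + 9) dx. Term by term:
    ∫_0^4 9*x^4 dx = 9216/5;  ∫_0^4 24*x^3 dx = 1536;  ∫_0^4 34*x^2 dx = 2176/3;
    ∫_0^4 24*x dx = 192;  ∫_0^4 9 dx = 36.
  Sum: 9216/5 + 1536 + 2176/3 + 192 + 36 = 64988/15.
Adding: ||u||_{H^1}^2 = 180976/21 + 64988/15 = 1359796/105.


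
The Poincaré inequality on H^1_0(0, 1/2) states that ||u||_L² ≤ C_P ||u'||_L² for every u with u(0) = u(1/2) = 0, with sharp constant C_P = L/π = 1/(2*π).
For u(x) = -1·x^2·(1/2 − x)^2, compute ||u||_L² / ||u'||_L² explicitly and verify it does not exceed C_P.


||u||_L² / ||u'||_L² = sqrt(3)/12 < C_P = 1/(2*π).

u(x) = -1·x^2·(1/2 − x)^2, so u'(x) = x*(-8*x^2 + 6*x - 1)/2.
u(x) = -1·x^2·(1/2 − x)^2 vanishes at x = 0 and x = 1/2, so u ∈ H^1_0(0, 1/2). Differentiate via the product rule and integrate the resulting polynomials term by term.
  ∫_0^1/2 u² dx = ∫_0^1/2 (x^8 - 2*x^7 + 3*x^6/2 - x^5/2 + x^4/16) dx. Term by term:
    ∫_0^1/2 x^8 dx = 1/4608;  ∫_0^1/2 -2*x^7 dx = -1/1024;  ∫_0^1/2 3*x^6/2 dx = 3/1792;
    ∫_0^1/2 -x^5/2 dx = -1/768;  ∫_0^1/2 x^4/16 dx = 1/2560.
  Sum: 1/4608 − 1/1024 + 3/1792 − 1/768 + 1/2560 = 1/322560.
  ∫_0^1/2 (u')² dx = ∫_0^1/2 (16*x^6 - 24*x^5 + 13*x^4 - 3*x^3 + x^2/4) dx. Term by term:
    ∫_0^1/2 16*x^6 dx = 1/56;  ∫_0^1/2 -24*x^5 dx = -1/16;  ∫_0^1/2 13*x^4 dx = 13/160;
    ∫_0^1/2 -3*x^3 dx = -3/64;  ∫_0^1/2 x^2/4 dx = 1/96.
  Sum: 1/56 − 1/16 + 13/160 − 3/64 + 1/96 = 1/6720.
∫_0^1/2 u² dx = 1/322560, so ||u||_L² = sqrt(35)/3360.
∫_0^1/2 (u')² dx = 1/6720, so ||u'||_L² = sqrt(105)/840.
Ratio ||u||_L² / ||u'||_L² = sqrt(3)/12.
Sharp Poincaré constant on H^1_0(0, 1/2) is C_P = L/π = 1/(2*π), achieved by sin(2*π·x).
A polynomial bump cannot attain the sharp Poincaré constant (only the first sine eigenfunction does), so the ratio is strictly less than C_P, consistent with ||u||_L² ≤ C_P ||u'||_L².


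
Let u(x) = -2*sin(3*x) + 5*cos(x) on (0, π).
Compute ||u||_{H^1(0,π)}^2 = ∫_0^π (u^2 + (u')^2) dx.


||u||_{H^1(0,π)}^2 = 45*π

u'(x) = -5*sin(x) - 6*cos(3*x).
Expand u² and (u')² and integrate term by term on (0, π), using: for integers n ≥ 1, ∫_0^π sin²(nx) dx = ∫_0^π cos²(nx) dx = π/2; for n ≠ n', ∫_0^π sin(nx)sin(n'x) dx = ∫_0^π cos(nx)cos(n'x) dx = 0; and by product-to-sum, ∫_0^π sin(nx)cos(n'x) dx = ½∫_0^π [sin((n+n')x) + sin((n−n')x)] dx, which is 0 when n+n' is even and 2n/(n²−n'²) when n+n' is odd (it need not vanish on (0, π)).
  u² squared terms: (-2)²·∫sin(3x)² dx = 4·π/2 = 2*π;  (5)²·∫cos(x)² dx = 25·π/2 = 25*π/2.
  u² cross terms: 2·(-2)·(5)·∫sin(3x)·cos(x) dx = -20·(0) = 0.
  So ∫_0^π u² dx = 2*π + 25*π/2 + 0 = 29*π/2.
  (u')² squared terms: (-6)²·∫cos(3x)² dx = 36·π/2 = 18*π;  (-5)²·∫sin(x)² dx = 25·π/2 = 25*π/2.
  (u')² cross terms: 2·(-6)·(-5)·∫cos(3x)·sin(x) dx = 60·(0) = 0.
  So ∫_0^π (u')² dx = 18*π + 25*π/2 + 0 = 61*π/2.
||u||_{H^1}^2 = (29*π/2) + (61*π/2) = 45*π.


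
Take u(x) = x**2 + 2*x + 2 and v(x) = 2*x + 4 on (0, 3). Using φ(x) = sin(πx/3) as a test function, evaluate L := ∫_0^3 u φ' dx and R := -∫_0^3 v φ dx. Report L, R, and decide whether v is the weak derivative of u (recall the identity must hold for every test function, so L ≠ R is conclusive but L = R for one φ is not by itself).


LHS = -30/π, RHS = -42/π. No, v is not the weak derivative of u.

u(x) = x**2 + 2*x + 2, classical derivative u'(x) = 2*x + 2.
φ(x) = sin(πx/3), so φ'(x) = π*cos(π*x/3)/3.
Note φ(0) = φ(3) = 0, so the boundary term u·φ vanishes.
LHS = ∫_0^3 u(x) φ'(x) dx = ∫_0^3 (π*x^2*cos(π*x/3)/3 + 2*π*x*cos(π*x/3)/3 + 2*π*cos(π*x/3)/3) dx. Term by term:
  ∫_0^3 2*π*cos(π*x/3)/3 dx = 0;  ∫_0^3 π*x^2*cos(π*x/3)/3 dx = -18/π;  ∫_0^3 2*π*x*cos(π*x/3)/3 dx = -12/π.
Sum: 0 − 18/π − 12/π = -30/π.
So LHS = -30/π.
∫_0^3 v(x) φ(x) dx = ∫_0^3 (2*x*sin(π*x/3) + 4*sin(π*x/3)) dx. Term by term:
  ∫_0^3 4*sin(π*x/3) dx = 24/π;  ∫_0^3 2*x*sin(π*x/3) dx = 18/π.
Sum: 24/π + 18/π = 42/π.
So RHS = -∫_0^3 v(x) φ(x) dx = -42/π.
LHS − RHS = 12/π ≠ 0, so the identity fails.
(For a valid weak derivative the identity must hold for EVERY test function, in particular this one. The failure shows v is NOT the weak derivative of u.)
Correct weak derivative would be u'(x) = 2*x + 2.


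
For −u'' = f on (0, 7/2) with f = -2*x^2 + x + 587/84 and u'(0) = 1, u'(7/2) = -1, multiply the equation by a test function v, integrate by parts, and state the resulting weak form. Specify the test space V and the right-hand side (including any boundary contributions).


V = H^1(0, 7/2) (v unrestricted at boundary; u is determined up to an additive constant); weak form: ∫_0^7/2 u'v' dx = ∫_0^7/2 (-2*x^2 + x + 587/84) v dx − v(7/2) − v(0) for all v ∈ V.

Multiply both sides by a test function v and integrate from 0 to 7/2:
  ∫_0^7/2 −u''(x) v(x) dx = ∫_0^7/2 f(x) v(x) dx.
Integrate the LHS by parts once:
  ∫_0^7/2 −u'' v dx = −[u'(x) v(x)]_0^7/2 + ∫_0^7/2 u'(x) v'(x) dx.
Thus ∫_0^7/2 u'(x) v'(x) dx = ∫_0^7/2 f(x) v(x) dx + [u'(x) v(x)]_0^7/2.
Choose V so that boundary terms are either known or forced to vanish.
u has inhomogeneous Neumann u'(0) = 1, u'(7/2) = -1. [u' v]_0^7/2 = (-1)·v(7/2) − (1)·v(0) = − v(7/2) − v(0). Take V = H^1(0, 7/2); boundary term becomes part of RHS.
Weak formulation: find u (satisfying any essential BC) such that ∫_0^7/2 u'(x) v'(x) dx = ∫_0^7/2 f v dx − v(7/2) − v(0) for all v ∈ V (Neumann data are natural BCs: they enter the RHS as boundary terms).
Substituting f(x) = -2*x^2 + x + 587/84, the right-hand side is ∫_0^7/2 (-2*x^2 + x + 587/84) v dx − v(7/2) − v(0).
Compatibility check (pure Neumann): taking v ≡ 1 ∈ V gives 0 = ∫_0^7/2 f dx + (-1) − (1), i.e. ∫_0^7/2 f dx must equal u'(0) − u'(7/2) = 2. Indeed ∫_0^7/2 (-2*x^2 + x + 587/84) dx = 2, so the data are compatible. The solution is then unique only up to an additive constant (fix it e.g. by requiring ∫_0^7/2 u dx = 0).


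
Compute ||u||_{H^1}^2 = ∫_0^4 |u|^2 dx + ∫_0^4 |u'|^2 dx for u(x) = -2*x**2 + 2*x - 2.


||u||_{H^1}^2 = 11168/15

The H^1 norm (squared) on an interval (0, L) is
  ||u||_{H^1}^2 = ∫_0^L u(x)^2 dx + ∫_0^L u'(x)^2 dx.
Compute u'(x) = 2 - 4*x.
Then u(x)^2 = 4*x**4 - 8*x**3 + 12*x**2 - 8*x + 4 and u'(x)^2 = 16*x**2 - 16*x + 4.
Integrate each monomial from 0 to 4 using ∫_0^4 c·x^n dx = c·4^(n+1)/(n+1):
  ∫_0^4 u(x)^2 dx = ∫_0^4 (4*x^4 - 8*x^3 + 12*x^2 - 8*x + 4) dx. Term by term:
    ∫_0^4 4*x^4 dx = 4096/5;  ∫_0^4 -8*x^3 dx = -512;  ∫_0^4 12*x^2 dx = 256;
    ∫_0^4 -8*x dx = -64;  ∫_0^4 4 dx = 16.
  Sum: 4096/5 − 512 + 256 − 64 + 16 = 2576/5.
  ∫_0^4 u'(x)^2 dx = ∫_0^4 (16*x^2 - 16*x + 4) dx. Term by term:
    ∫_0^4 16*x^2 dx = 1024/3;  ∫_0^4 -16*x dx = -128;  ∫_0^4 4 dx = 16.
  Sum: 1024/3 − 128 + 16 = 688/3.
Adding: ||u||_{H^1}^2 = 2576/5 + 688/3 = 11168/15.


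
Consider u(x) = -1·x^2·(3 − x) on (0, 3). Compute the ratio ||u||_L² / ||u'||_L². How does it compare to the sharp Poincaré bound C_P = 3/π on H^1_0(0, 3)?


||u||_L² / ||u'||_L² = 3*sqrt(14)/14 < C_P = 3/π.

u(x) = -1·x^2·(3 − x), so u'(x) = 3*x*(x - 2).
u(x) = -1·x^2·(3 − x) vanishes at x = 0 and x = 3, so u ∈ H^1_0(0, 3). Differentiate via the product rule and integrate the resulting polynomials term by term.
  ∫_0^3 u² dx = ∫_0^3 (x^6 - 6*x^5 + 9*x^4) dx. Term by term:
    ∫_0^3 x^6 dx = 2187/7;  ∫_0^3 -6*x^5 dx = -729;  ∫_0^3 9*x^4 dx = 2187/5.
  Sum: 2187/7 − 729 + 2187/5 = 729/35.
  ∫_0^3 (u')² dx = ∫_0^3 (9*x^4 - 36*x^3 + 36*x^2) dx. Term by term:
    ∫_0^3 9*x^4 dx = 2187/5;  ∫_0^3 -36*x^3 dx = -729;  ∫_0^3 36*x^2 dx = 324.
  Sum: 2187/5 − 729 + 324 = 162/5.
∫_0^3 u² dx = 729/35, so ||u||_L² = 27*sqrt(35)/35.
∫_0^3 (u')² dx = 162/5, so ||u'||_L² = 9*sqrt(10)/5.
Ratio ||u||_L² / ||u'||_L² = 3*sqrt(14)/14.
Sharp Poincaré constant on H^1_0(0, 3) is C_P = L/π = 3/π, achieved by sin(π/3·x).
A polynomial bump cannot attain the sharp Poincaré constant (only the first sine eigenfunction does), so the ratio is strictly less than C_P, consistent with ||u||_L² ≤ C_P ||u'||_L².


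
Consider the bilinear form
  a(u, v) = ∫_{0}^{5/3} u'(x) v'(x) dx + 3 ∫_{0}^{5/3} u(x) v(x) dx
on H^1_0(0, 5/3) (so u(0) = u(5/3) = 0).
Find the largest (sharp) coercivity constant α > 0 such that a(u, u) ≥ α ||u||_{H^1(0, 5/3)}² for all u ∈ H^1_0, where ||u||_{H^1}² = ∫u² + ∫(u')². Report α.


α = 1

Coercivity of a(·,·) on H^1_0(0, 5/3) means a(u, u) ≥ α ||u||_{H^1}² for every u ∈ H^1_0.
The interval has length L = 5/3, and Poincaré/coercivity depend only on L. Here a(u, u) = ∫(u')² + (3)·∫u².
Here c = 3 ≥ 1, so a(u,u) = ∫(u')² + c∫u² ≥ ∫(u')² + ∫u² = ||u||_{H^1}², i.e. α = 1 works. No larger α is possible: a(u,u) ≥ α||u||_{H^1}² means (1−α)∫(u')² ≥ (α−c)∫u², and for the modes u_n = sin(nπ(x−x₀)/L) (x₀ the left endpoint) one has ∫u_n²/∫(u_n')² = (L/(nπ))² → 0, so a(u_n,u_n)/||u_n||_{H^1}² → 1. Hence the optimal constant is α = 1.
Therefore α = 1.


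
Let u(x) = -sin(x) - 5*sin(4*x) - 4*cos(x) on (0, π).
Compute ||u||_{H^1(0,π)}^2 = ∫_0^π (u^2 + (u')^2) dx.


||u||_{H^1(0,π)}^2 = 128/3 + 459*π/2

u'(x) = 4*sin(x) - cos(x) - 20*cos(4*x).
Expand u² and (u')² and integrate term by term on (0, π), using: for integers n ≥ 1, ∫_0^π sin²(nx) dx = ∫_0^π cos²(nx) dx = π/2; for n ≠ n', ∫_0^π sin(nx)sin(n'x) dx = ∫_0^π cos(nx)cos(n'x) dx = 0; and by product-to-sum, ∫_0^π sin(nx)cos(n'x) dx = ½∫_0^π [sin((n+n')x) + sin((n−n')x)] dx, which is 0 when n+n' is even and 2n/(n²−n'²) when n+n' is odd (it need not vanish on (0, π)).
  u² squared terms: (-1)²·∫sin(x)² dx = 1·π/2 = π/2;  (-5)²·∫sin(4x)² dx = 25·π/2 = 25*π/2;  (-4)²·∫cos(x)² dx = 16·π/2 = 8*π.
  u² cross terms: 2·(-1)·(-5)·∫sin(x)·sin(4x) dx = 10·(0) = 0;  2·(-1)·(-4)·∫sin(x)·cos(x) dx = 8·(0) = 0;  2·(-5)·(-4)·∫sin(4x)·cos(x) dx = 40·(8/15) = 64/3.
  So ∫_0^π u² dx = π/2 + 25*π/2 + 8*π + 0 + 0 + 64/3 = 64/3 + 21*π.
  (u')² squared terms: (-1)²·∫cos(x)² dx = 1·π/2 = π/2;  (-20)²·∫cos(4x)² dx = 400·π/2 = 200*π;  (4)²·∫sin(x)² dx = 16·π/2 = 8*π.
  (u')² cross terms: 2·(-1)·(-20)·∫cos(x)·cos(4x) dx = 40·(0) = 0;  2·(-1)·(4)·∫cos(x)·sin(x) dx = -8·(0) = 0;  2·(-20)·(4)·∫cos(4x)·sin(x) dx = -160·(-2/15) = 64/3.
  So ∫_0^π (u')² dx = π/2 + 200*π + 8*π + 0 + 0 + 64/3 = 64/3 + 417*π/2.
||u||_{H^1}^2 = (64/3 + 21*π) + (64/3 + 417*π/2) = 128/3 + 459*π/2.


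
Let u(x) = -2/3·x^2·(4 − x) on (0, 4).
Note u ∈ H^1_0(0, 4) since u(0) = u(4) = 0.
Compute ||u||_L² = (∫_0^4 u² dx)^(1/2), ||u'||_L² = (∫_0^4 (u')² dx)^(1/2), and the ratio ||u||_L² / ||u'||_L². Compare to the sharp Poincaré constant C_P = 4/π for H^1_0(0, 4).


||u||_L² / ||u'||_L² = 2*sqrt(14)/7 < C_P = 4/π.

u(x) = -2/3·x^2·(4 − x), so u'(x) = 2*x*(3*x - 8)/3.
u(x) = -2/3·x^2·(4 − x) vanishes at x = 0 and x = 4, so u ∈ H^1_0(0, 4). Differentiate via the product rule and integrate the resulting polynomials term by term.
  ∫_0^4 u² dx = ∫_0^4 (4*x^6/9 - 32*x^5/9 + 64*x^4/9) dx. Term by term:
    ∫_0^4 4*x^6/9 dx = 65536/63;  ∫_0^4 -32*x^5/9 dx = -65536/27;  ∫_0^4 64*x^4/9 dx = 65536/45.
  Sum: 65536/63 − 65536/27 + 65536/45 = 65536/945.
  ∫_0^4 (u')² dx = ∫_0^4 (4*x^4 - 64*x^3/3 + 256*x^2/9) dx. Term by term:
    ∫_0^4 4*x^4 dx = 4096/5;  ∫_0^4 -64*x^3/3 dx = -4096/3;  ∫_0^4 256*x^2/9 dx = 16384/27.
  Sum: 4096/5 − 4096/3 + 16384/27 = 8192/135.
∫_0^4 u² dx = 65536/945, so ||u||_L² = 256*sqrt(105)/315.
∫_0^4 (u')² dx = 8192/135, so ||u'||_L² = 64*sqrt(30)/45.
Ratio ||u||_L² / ||u'||_L² = 2*sqrt(14)/7.
Sharp Poincaré constant on H^1_0(0, 4) is C_P = L/π = 4/π, achieved by sin(π/4·x).
A polynomial bump cannot attain the sharp Poincaré constant (only the first sine eigenfunction does), so the ratio is strictly less than C_P, consistent with ||u||_L² ≤ C_P ||u'||_L².


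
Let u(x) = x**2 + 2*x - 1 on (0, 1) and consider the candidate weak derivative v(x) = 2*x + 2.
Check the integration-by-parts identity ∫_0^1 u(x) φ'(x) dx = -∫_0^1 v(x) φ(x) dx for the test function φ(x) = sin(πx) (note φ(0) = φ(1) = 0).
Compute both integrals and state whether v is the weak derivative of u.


LHS = -6/π, RHS = -6/π. Yes, v = u' weakly.

u(x) = x**2 + 2*x - 1, classical derivative u'(x) = 2*x + 2.
φ(x) = sin(πx), so φ'(x) = π*cos(π*x).
Note φ(0) = φ(1) = 0, so the boundary term u·φ vanishes.
LHS = ∫_0^1 u(x) φ'(x) dx = ∫_0^1 (π*x^2*cos(π*x) + 2*π*x*cos(π*x) - π*cos(π*x)) dx. Term by term:
  ∫_0^1 -π*cos(π*x) dx = 0;  ∫_0^1 π*x^2*cos(π*x) dx = -2/π;  ∫_0^1 2*π*x*cos(π*x) dx = -4/π.
Sum: 0 − 2/π − 4/π = -6/π.
So LHS = -6/π.
∫_0^1 v(x) φ(x) dx = ∫_0^1 (2*x*sin(π*x) + 2*sin(π*x)) dx. Term by term:
  ∫_0^1 2*sin(π*x) dx = 4/π;  ∫_0^1 2*x*sin(π*x) dx = 2/π.
Sum: 4/π + 2/π = 6/π.
So RHS = -∫_0^1 v(x) φ(x) dx = -6/π.
LHS = RHS, so the identity holds for this test φ.
Moreover u is smooth here and v(x) = u'(x) = 2*x + 2 pointwise, so the identity holds for every test function. Hence v is the weak derivative of u.


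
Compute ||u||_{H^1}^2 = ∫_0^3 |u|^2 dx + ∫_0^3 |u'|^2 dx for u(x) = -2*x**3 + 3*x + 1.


||u||_{H^1}^2 = 75219/35

The H^1 norm (squared) on an interval (0, L) is
  ||u||_{H^1}^2 = ∫_0^L u(x)^2 dx + ∫_0^L u'(x)^2 dx.
Compute u'(x) = 3 - 6*x**2.
Then u(x)^2 = 4*x**6 - 12*x**4 - 4*x**3 + 9*x**2 + 6*x + 1 and u'(x)^2 = 36*x**4 - 36*x**2 + 9.
Integrate each monomial from 0 to 3 using ∫_0^3 c·x^n dx = c·3^(n+1)/(n+1):
  ∫_0^3 u(x)^2 dx = ∫_0^3 (4*x^6 - 12*x^4 - 4*x^3 + 9*x^2 + 6*x + 1) dx. Term by term:
    ∫_0^3 4*x^6 dx = 8748/7;  ∫_0^3 -12*x^4 dx = -2916/5;  ∫_0^3 -4*x^3 dx = -81;
    ∫_0^3 9*x^2 dx = 81;  ∫_0^3 6*x dx = 27;  ∫_0^3 1 dx = 3.
  Sum: 8748/7 − 2916/5 − 81 + 81 + 27 + 3 = 24378/35.
  ∫_0^3 u'(x)^2 dx = ∫_0^3 (36*x^4 - 36*x^2 + 9) dx. Term by term:
    ∫_0^3 36*x^4 dx = 8748/5;  ∫_0^3 -36*x^2 dx = -324;  ∫_0^3 9 dx = 27.
  Sum: 8748/5 − 324 + 27 = 7263/5.
Adding: ||u||_{H^1}^2 = 24378/35 + 7263/5 = 75219/35.


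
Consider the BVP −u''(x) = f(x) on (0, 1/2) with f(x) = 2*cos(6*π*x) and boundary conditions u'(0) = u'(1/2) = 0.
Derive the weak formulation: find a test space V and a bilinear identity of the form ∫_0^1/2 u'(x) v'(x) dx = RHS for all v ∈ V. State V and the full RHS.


V = H^1(0, 1/2) (no boundary constraint on v; u is determined up to an additive constant); weak form: ∫_0^1/2 u'v' dx = ∫_0^1/2 (2*cos(6*π*x)) v dx for all v ∈ V.

Multiply both sides by a test function v and integrate from 0 to 1/2:
  ∫_0^1/2 −u''(x) v(x) dx = ∫_0^1/2 f(x) v(x) dx.
Integrate the LHS by parts once:
  ∫_0^1/2 −u'' v dx = −[u'(x) v(x)]_0^1/2 + ∫_0^1/2 u'(x) v'(x) dx.
Thus ∫_0^1/2 u'(x) v'(x) dx = ∫_0^1/2 f(x) v(x) dx + [u'(x) v(x)]_0^1/2.
Choose V so that boundary terms are either known or forced to vanish.
u has homogeneous Neumann: u'(0) = u'(1/2) = 0. So [u' v]_0^1/2 = 0·v(1/2) − 0·v(0) = 0 for any v; take V = H^1(0, 1/2).
Weak formulation: find u (satisfying any essential BC) such that ∫_0^1/2 u'(x) v'(x) dx = ∫_0^1/2 f v dx for all v ∈ V (homogeneous Neumann, so boundary terms vanish).
Substituting f(x) = 2*cos(6*π*x), the right-hand side is ∫_0^1/2 (2*cos(6*π*x)) v dx.
Compatibility check (pure Neumann): taking v ≡ 1 ∈ V gives 0 = ∫_0^1/2 f dx + (0) − (0), i.e. ∫_0^1/2 f dx must equal u'(0) − u'(1/2) = 0. Indeed ∫_0^1/2 (2*cos(6*π*x)) dx = 0, so the data are compatible. The solution is then unique only up to an additive constant (fix it e.g. by requiring ∫_0^1/2 u dx = 0).


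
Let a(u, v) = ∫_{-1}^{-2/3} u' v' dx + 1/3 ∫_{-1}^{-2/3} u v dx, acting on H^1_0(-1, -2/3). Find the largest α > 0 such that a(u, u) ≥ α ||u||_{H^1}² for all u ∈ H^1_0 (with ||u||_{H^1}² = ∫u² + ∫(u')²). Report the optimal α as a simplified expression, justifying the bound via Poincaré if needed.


α = (1 + 27*π^2)/(3*(1 + 9*π^2))

Coercivity of a(·,·) on H^1_0(-1, -2/3) means a(u, u) ≥ α ||u||_{H^1}² for every u ∈ H^1_0.
The interval has length L = 1/3, and Poincaré/coercivity depend only on L. Here a(u, u) = ∫(u')² + (1/3)·∫u².
Here 0 < c = 1/3 < 1. The condition a(u,u) ≥ α||u||_{H^1}² reads (1−α)∫(u')² ≥ (α−c)∫u². Any admissible α is ≤ 1 (rapidly oscillating u have ∫u²/∫(u')² → 0), and α = 1 would force 0 ≥ (1−c)∫u², impossible since c < 1; so 1−α > 0. By the sharp Poincaré inequality on H^1_0 of an interval of length L, ∫(u')² ≥ (π/L)²∫u² with equality for the first sine mode sin(π(x−x₀)/L) (x₀ the left endpoint), so the inequality holds for all u iff (1−α)(π/L)² ≥ α − c, i.e. α ≤ ((π/L)² + c)/((π/L)² + 1) = (1 + c(L/π)²)/(1 + (L/π)²). With (π/L)² = 9*π^2 and c = 1/3, the largest admissible constant is α = ((π/L)² + c)/((π/L)² + 1).
Simplifying, α = (1 + 27*π^2)/(3*(1 + 9*π^2)).


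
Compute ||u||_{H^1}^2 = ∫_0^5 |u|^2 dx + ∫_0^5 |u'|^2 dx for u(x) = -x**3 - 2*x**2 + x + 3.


||u||_{H^1}^2 = 428725/14

The H^1 norm (squared) on an interval (0, L) is
  ||u||_{H^1}^2 = ∫_0^L u(x)^2 dx + ∫_0^L u'(x)^2 dx.
Compute u'(x) = -3*x**2 - 4*x + 1.
Then u(x)^2 = x**6 + 4*x**5 + 2*x**4 - 10*x**3 - 11*x**2 + 6*x + 9 and u'(x)^2 = 9*x**4 + 24*x**3 + 10*x**2 - 8*x + 1.
Integrate each monomial from 0 to 5 using ∫_0^5 c·x^n dx = c·5^(n+1)/(n+1):
  ∫_0^5 u(x)^2 dx = ∫_0^5 (x^6 + 4*x^5 + 2*x^4 - 10*x^3 - 11*x^2 + 6*x + 9) dx. Term by term:
    ∫_0^5 x^6 dx = 78125/7;  ∫_0^5 4*x^5 dx = 31250/3;  ∫_0^5 2*x^4 dx = 1250;
    ∫_0^5 -10*x^3 dx = -3125/2;  ∫_0^5 -11*x^2 dx = -1375/3;  ∫_0^5 6*x dx = 75;
    ∫_0^5 9 dx = 45.
  Sum: 78125/7 + 31250/3 + 1250 − 3125/2 − 1375/3 + 75 + 45 = 878915/42.
  ∫_0^5 u'(x)^2 dx = ∫_0^5 (9*x^4 + 24*x^3 + 10*x^2 - 8*x + 1) dx. Term by term:
    ∫_0^5 9*x^4 dx = 5625;  ∫_0^5 24*x^3 dx = 3750;  ∫_0^5 10*x^2 dx = 1250/3;
    ∫_0^5 -8*x dx = -100;  ∫_0^5 1 dx = 5.
  Sum: 5625 + 3750 + 1250/3 − 100 + 5 = 29090/3.
Adding: ||u||_{H^1}^2 = 878915/42 + 29090/3 = 428725/14.


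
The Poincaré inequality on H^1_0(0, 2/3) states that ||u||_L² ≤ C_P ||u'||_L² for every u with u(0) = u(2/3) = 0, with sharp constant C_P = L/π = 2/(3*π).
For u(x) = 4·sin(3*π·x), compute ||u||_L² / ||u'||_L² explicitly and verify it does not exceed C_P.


||u||_L² / ||u'||_L² = 1/(3*π) < C_P = 2/(3*π).

u(x) = 4·sin(3*π·x), so u'(x) = 12*π*cos(3*π*x).
Writing u(x) = A·sin(kπx/L) with A = 4 and k = 2, use ∫_0^L sin²(kπx/L) dx = L/2 and ∫_0^L cos²(kπx/L) dx = L/2.
u² = 16·sin²(3*π·x) and (u')² = 144*π^2·cos²(3*π·x), and each of sin², cos² integrates to L/2 = 1/3 over (0, 2/3).
∫_0^2/3 u² dx = 16/3, so ||u||_L² = 4*sqrt(3)/3.
∫_0^2/3 (u')² dx = 48*π^2, so ||u'||_L² = 4*sqrt(3)*π.
Ratio ||u||_L² / ||u'||_L² = 1/(3*π).
Sharp Poincaré constant on H^1_0(0, 2/3) is C_P = L/π = 2/(3*π), achieved by sin(3*π/2·x).
This is the k = 2 harmonic; the ratio L/(kπ) is strictly less than C_P = L/π, consistent with the sharp inequality ||u||_L² ≤ C_P ||u'||_L².


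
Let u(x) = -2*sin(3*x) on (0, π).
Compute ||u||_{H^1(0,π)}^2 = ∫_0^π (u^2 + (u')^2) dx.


||u||_{H^1(0,π)}^2 = 20*π

u'(x) = -6*cos(3*x).
Expand u² and (u')² and integrate term by term on (0, π), using: for integers n ≥ 1, ∫_0^π sin²(nx) dx = ∫_0^π cos²(nx) dx = π/2; for n ≠ n', ∫_0^π sin(nx)sin(n'x) dx = ∫_0^π cos(nx)cos(n'x) dx = 0; and by product-to-sum, ∫_0^π sin(nx)cos(n'x) dx = ½∫_0^π [sin((n+n')x) + sin((n−n')x)] dx, which is 0 when n+n' is even and 2n/(n²−n'²) when n+n' is odd (it need not vanish on (0, π)).
  u² squared terms: (-2)²·∫sin(3x)² dx = 4·π/2 = 2*π.
  So ∫_0^π u² dx = 2*π.
  (u')² squared terms: (-6)²·∫cos(3x)² dx = 36·π/2 = 18*π.
  So ∫_0^π (u')² dx = 18*π.
||u||_{H^1}^2 = (2*π) + (18*π) = 20*π.


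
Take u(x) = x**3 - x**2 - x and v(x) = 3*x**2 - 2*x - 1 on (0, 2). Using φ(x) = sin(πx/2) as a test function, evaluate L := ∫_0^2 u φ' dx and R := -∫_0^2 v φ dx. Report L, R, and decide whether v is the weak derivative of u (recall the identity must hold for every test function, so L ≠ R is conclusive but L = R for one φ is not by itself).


LHS = -12/π + 96/π^3, RHS = -12/π + 96/π^3. Yes, v = u' weakly.

u(x) = x**3 - x**2 - x, classical derivative u'(x) = 3*x**2 - 2*x - 1.
φ(x) = sin(πx/2), so φ'(x) = π*cos(π*x/2)/2.
Note φ(0) = φ(2) = 0, so the boundary term u·φ vanishes.
LHS = ∫_0^2 u(x) φ'(x) dx = ∫_0^2 (π*x^3*cos(π*x/2)/2 - π*x^2*cos(π*x/2)/2 - π*x*cos(π*x/2)/2) dx. Term by term:
  ∫_0^2 π*x^3*cos(π*x/2)/2 dx = -24/π + 96/π^3;  ∫_0^2 -π*x*cos(π*x/2)/2 dx = 4/π;  ∫_0^2 -π*x^2*cos(π*x/2)/2 dx = 8/π.
Sum: -24/π + 96/π^3 + 4/π + 8/π = -12/π + 96/π^3.
So LHS = -12/π + 96/π^3.
∫_0^2 v(x) φ(x) dx = ∫_0^2 (3*x^2*sin(π*x/2) - 2*x*sin(π*x/2) - sin(π*x/2)) dx. Term by term:
  ∫_0^2 -sin(π*x/2) dx = -4/π;  ∫_0^2 -2*x*sin(π*x/2) dx = -8/π;  ∫_0^2 3*x^2*sin(π*x/2) dx = -96/π^3 + 24/π.
Sum: -4/π − 8/π + -96/π^3 + 24/π = -96/π^3 + 12/π.
So RHS = -∫_0^2 v(x) φ(x) dx = -12/π + 96/π^3.
LHS = RHS, so the identity holds for this test φ.
Moreover u is smooth here and v(x) = u'(x) = 3*x**2 - 2*x - 1 pointwise, so the identity holds for every test function. Hence v is the weak derivative of u.


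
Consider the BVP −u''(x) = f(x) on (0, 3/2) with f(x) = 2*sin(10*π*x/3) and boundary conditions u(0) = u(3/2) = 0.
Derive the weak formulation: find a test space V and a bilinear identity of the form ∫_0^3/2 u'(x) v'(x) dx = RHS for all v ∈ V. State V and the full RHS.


V = H^1_0(0, 3/2) (so v(0) = v(3/2) = 0); weak form: ∫_0^3/2 u'v' dx = ∫_0^3/2 (2*sin(10*π*x/3)) v dx for all v ∈ V.

Multiply both sides by a test function v and integrate from 0 to 3/2:
  ∫_0^3/2 −u''(x) v(x) dx = ∫_0^3/2 f(x) v(x) dx.
Integrate the LHS by parts once:
  ∫_0^3/2 −u'' v dx = −[u'(x) v(x)]_0^3/2 + ∫_0^3/2 u'(x) v'(x) dx.
Thus ∫_0^3/2 u'(x) v'(x) dx = ∫_0^3/2 f(x) v(x) dx + [u'(x) v(x)]_0^3/2.
Choose V so that boundary terms are either known or forced to vanish.
u is Dirichlet: u(0) = u(3/2) = 0. Let V = H^1_0(0, 3/2); then v(0) = v(3/2) = 0, and [u' v]_0^3/2 = 0.
Weak formulation: find u (satisfying any essential BC) such that ∫_0^3/2 u'(x) v'(x) dx = ∫_0^3/2 f v dx for all v ∈ V.
Substituting f(x) = 2*sin(10*π*x/3), the right-hand side is ∫_0^3/2 (2*sin(10*π*x/3)) v dx.


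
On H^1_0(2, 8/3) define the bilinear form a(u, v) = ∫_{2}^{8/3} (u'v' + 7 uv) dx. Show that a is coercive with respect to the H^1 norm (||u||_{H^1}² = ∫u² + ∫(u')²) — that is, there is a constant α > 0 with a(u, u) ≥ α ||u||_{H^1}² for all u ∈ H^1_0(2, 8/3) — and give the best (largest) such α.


α = 1

Coercivity of a(·,·) on H^1_0(2, 8/3) means a(u, u) ≥ α ||u||_{H^1}² for every u ∈ H^1_0.
The interval has length L = 2/3, and Poincaré/coercivity depend only on L. Here a(u, u) = ∫(u')² + (7)·∫u².
Here c = 7 ≥ 1, so a(u,u) = ∫(u')² + c∫u² ≥ ∫(u')² + ∫u² = ||u||_{H^1}², i.e. α = 1 works. No larger α is possible: a(u,u) ≥ α||u||_{H^1}² means (1−α)∫(u')² ≥ (α−c)∫u², and for the modes u_n = sin(nπ(x−x₀)/L) (x₀ the left endpoint) one has ∫u_n²/∫(u_n')² = (L/(nπ))² → 0, so a(u_n,u_n)/||u_n||_{H^1}² → 1. Hence the optimal constant is α = 1.
Therefore α = 1.


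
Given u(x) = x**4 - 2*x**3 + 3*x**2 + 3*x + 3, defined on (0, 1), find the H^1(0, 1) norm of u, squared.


||u||_{H^1}^2 = 17396/315

The H^1 norm (squared) on an interval (0, L) is
  ||u||_{H^1}^2 = ∫_0^L u(x)^2 dx + ∫_0^L u'(x)^2 dx.
Compute u'(x) = 4*x**3 - 6*x**2 + 6*x + 3.
Then u(x)^2 = x**8 - 4*x**7 + 10*x**6 - 6*x**5 + 3*x**4 + 6*x**3 + 27*x**2 + 18*x + 9 and u'(x)^2 = 16*x**6 - 48*x**5 + 84*x**4 - 48*x**3 + 36*x + 9.
Integrate each monomial from 0 to 1 using ∫_0^1 c·x^n dx = c·1^(n+1)/(n+1):
  ∫_0^1 u(x)^2 dx = ∫_0^1 (x^8 - 4*x^7 + 10*x^6 - 6*x^5 + 3*x^4 + 6*x^3 + 27*x^2 + 18*x + 9) dx. Term by term:
    ∫_0^1 x^8 dx = 1/9;  ∫_0^1 -4*x^7 dx = -1/2;  ∫_0^1 10*x^6 dx = 10/7;
    ∫_0^1 -6*x^5 dx = -1;  ∫_0^1 3*x^4 dx = 3/5;  ∫_0^1 6*x^3 dx = 3/2;
    ∫_0^1 27*x^2 dx = 9;  ∫_0^1 18*x dx = 9;  ∫_0^1 9 dx = 9.
  Sum: 1/9 − 1/2 + 10/7 − 1 + 3/5 + 3/2 + 9 + 9 + 9 = 9179/315.
  ∫_0^1 u'(x)^2 dx = ∫_0^1 (16*x^6 - 48*x^5 + 84*x^4 - 48*x^3 + 36*x + 9) dx. Term by term:
    ∫_0^1 16*x^6 dx = 16/7;  ∫_0^1 -48*x^5 dx = -8;  ∫_0^1 84*x^4 dx = 84/5;
    ∫_0^1 -48*x^3 dx = -12;  ∫_0^1 36*x dx = 18;  ∫_0^1 9 dx = 9.
  Sum: 16/7 − 8 + 84/5 − 12 + 18 + 9 = 913/35.
Adding: ||u||_{H^1}^2 = 9179/315 + 913/35 = 17396/315.


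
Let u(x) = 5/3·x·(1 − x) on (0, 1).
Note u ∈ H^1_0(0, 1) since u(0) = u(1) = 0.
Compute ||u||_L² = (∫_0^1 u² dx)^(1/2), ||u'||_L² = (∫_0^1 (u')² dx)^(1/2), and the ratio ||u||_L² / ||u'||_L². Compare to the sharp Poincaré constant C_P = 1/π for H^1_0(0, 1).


||u||_L² / ||u'||_L² = sqrt(10)/10 < C_P = 1/π.

u(x) = 5/3·x·(1 − x), so u'(x) = 5/3 - 10*x/3.
u(x) = 5/3·x·(1 − x) vanishes at x = 0 and x = 1, so u ∈ H^1_0(0, 1). Differentiate via the product rule and integrate the resulting polynomials term by term.
  ∫_0^1 u² dx = ∫_0^1 (25*x^4/9 - 50*x^3/9 + 25*x^2/9) dx. Term by term:
    ∫_0^1 25*x^4/9 dx = 5/9;  ∫_0^1 -50*x^3/9 dx = -25/18;  ∫_0^1 25*x^2/9 dx = 25/27.
  Sum: 5/9 − 25/18 + 25/27 = 5/54.
  ∫_0^1 (u')² dx = ∫_0^1 (100*x^2/9 - 100*x/9 + 25/9) dx. Term by term:
    ∫_0^1 100*x^2/9 dx = 100/27;  ∫_0^1 -100*x/9 dx = -50/9;  ∫_0^1 25/9 dx = 25/9.
  Sum: 100/27 − 50/9 + 25/9 = 25/27.
∫_0^1 u² dx = 5/54, so ||u||_L² = sqrt(30)/18.
∫_0^1 (u')² dx = 25/27, so ||u'||_L² = 5*sqrt(3)/9.
Ratio ||u||_L² / ||u'||_L² = sqrt(10)/10.
Sharp Poincaré constant on H^1_0(0, 1) is C_P = L/π = 1/π, achieved by sin(π·x).
A polynomial bump cannot attain the sharp Poincaré constant (only the first sine eigenfunction does), so the ratio is strictly less than C_P, consistent with ||u||_L² ≤ C_P ||u'||_L².


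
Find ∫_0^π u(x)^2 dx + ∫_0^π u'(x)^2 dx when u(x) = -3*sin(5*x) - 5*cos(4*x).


||u||_{H^1(0,π)}^2 = 1700/3 + 659*π/2

u'(x) = 20*sin(4*x) - 15*cos(5*x).
Expand u² and (u')² and integrate term by term on (0, π), using: for integers n ≥ 1, ∫_0^π sin²(nx) dx = ∫_0^π cos²(nx) dx = π/2; for n ≠ n', ∫_0^π sin(nx)sin(n'x) dx = ∫_0^π cos(nx)cos(n'x) dx = 0; and by product-to-sum, ∫_0^π sin(nx)cos(n'x) dx = ½∫_0^π [sin((n+n')x) + sin((n−n')x)] dx, which is 0 when n+n' is even and 2n/(n²−n'²) when n+n' is odd (it need not vanish on (0, π)).
  u² squared terms: (-5)²·∫cos(4x)² dx = 25·π/2 = 25*π/2;  (-3)²·∫sin(5x)² dx = 9·π/2 = 9*π/2.
  u² cross terms: 2·(-5)·(-3)·∫cos(4x)·sin(5x) dx = 30·(10/9) = 100/3.
  So ∫_0^π u² dx = 25*π/2 + 9*π/2 + 100/3 = 100/3 + 17*π.
  (u')² squared terms: (-15)²·∫cos(5x)² dx = 225·π/2 = 225*π/2;  (20)²·∫sin(4x)² dx = 400·π/2 = 200*π.
  (u')² cross terms: 2·(-15)·(20)·∫cos(5x)·sin(4x) dx = -600·(-8/9) = 1600/3.
  So ∫_0^π (u')² dx = 225*π/2 + 200*π + 1600/3 = 1600/3 + 625*π/2.
||u||_{H^1}^2 = (100/3 + 17*π) + (1600/3 + 625*π/2) = 1700/3 + 659*π/2.


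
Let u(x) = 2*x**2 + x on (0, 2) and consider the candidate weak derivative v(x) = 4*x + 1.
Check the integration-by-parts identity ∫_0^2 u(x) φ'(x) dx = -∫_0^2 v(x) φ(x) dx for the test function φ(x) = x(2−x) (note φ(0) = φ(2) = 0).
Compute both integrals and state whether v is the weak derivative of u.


LHS = -20/3, RHS = -20/3. Yes, v = u' weakly.

u(x) = 2*x**2 + x, classical derivative u'(x) = 4*x + 1.
φ(x) = x(2−x), so φ'(x) = 2 - 2*x.
Note φ(0) = φ(2) = 0, so the boundary term u·φ vanishes.
LHS = ∫_0^2 u(x) φ'(x) dx = ∫_0^2 (-4*x^3 + 2*x^2 + 2*x) dx. Term by term:
  ∫_0^2 -4*x^3 dx = -16;  ∫_0^2 2*x^2 dx = 16/3;  ∫_0^2 2*x dx = 4.
Sum: -16 + 16/3 + 4 = -20/3.
So LHS = -20/3.
∫_0^2 v(x) φ(x) dx = ∫_0^2 (-4*x^3 + 7*x^2 + 2*x) dx. Term by term:
  ∫_0^2 -4*x^3 dx = -16;  ∫_0^2 7*x^2 dx = 56/3;  ∫_0^2 2*x dx = 4.
Sum: -16 + 56/3 + 4 = 20/3.
So RHS = -∫_0^2 v(x) φ(x) dx = -20/3.
LHS = RHS, so the identity holds for this test φ.
Moreover u is smooth here and v(x) = u'(x) = 4*x + 1 pointwise, so the identity holds for every test function. Hence v is the weak derivative of u.
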